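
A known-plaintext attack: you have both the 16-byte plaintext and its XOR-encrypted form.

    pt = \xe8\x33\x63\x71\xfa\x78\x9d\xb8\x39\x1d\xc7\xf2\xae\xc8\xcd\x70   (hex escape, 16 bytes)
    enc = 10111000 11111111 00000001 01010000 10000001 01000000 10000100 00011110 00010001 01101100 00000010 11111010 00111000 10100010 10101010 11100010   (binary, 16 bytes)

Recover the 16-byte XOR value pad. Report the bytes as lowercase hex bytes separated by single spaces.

50 cc 62 21 7b 38 19 a6 28 71 c5 08 96 6a 67 92

Since enc = pt ⊕ pad, XORing both sides with pt gives pad = pt ⊕ enc.
e8 ⊕ b8 = 50
33 ⊕ ff = cc
63 ⊕ 01 = 62
71 ⊕ 50 = 21
fa ⊕ 81 = 7b
78 ⊕ 40 = 38
9d ⊕ 84 = 19
b8 ⊕ 1e = a6
39 ⊕ 11 = 28
1d ⊕ 6c = 71
c7 ⊕ 02 = c5
f2 ⊕ fa = 08
ae ⊕ 38 = 96
c8 ⊕ a2 = 6a
cd ⊕ aa = 67
70 ⊕ e2 = 92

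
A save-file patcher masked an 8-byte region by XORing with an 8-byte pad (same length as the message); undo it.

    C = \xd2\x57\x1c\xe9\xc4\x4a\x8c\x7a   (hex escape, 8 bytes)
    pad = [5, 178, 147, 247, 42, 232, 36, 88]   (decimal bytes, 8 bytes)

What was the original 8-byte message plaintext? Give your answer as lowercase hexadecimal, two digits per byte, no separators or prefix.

XOR is its own inverse, so applying the key byte-wise gives the result directly.
210 ⊕   5 = 215
 87 ⊕ 178 = 229
 28 ⊕ 147 = 143
233 ⊕ 247 =  30
196 ⊕  42 = 238
 74 ⊕ 232 = 162
140 ⊕  36 = 168
122 ⊕  88 =  34

d7e58f1eeea2a822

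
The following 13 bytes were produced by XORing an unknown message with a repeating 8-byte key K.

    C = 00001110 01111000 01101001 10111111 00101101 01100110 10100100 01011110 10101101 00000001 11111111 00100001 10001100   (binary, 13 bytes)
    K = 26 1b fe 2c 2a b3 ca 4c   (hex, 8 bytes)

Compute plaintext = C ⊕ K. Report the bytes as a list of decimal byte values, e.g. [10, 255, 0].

[40, 99, 151, 147, 7, 213, 110, 18, 139, 26, 1, 13, 166]

The 8-byte key repeats, so the effective keystream is 26 1b fe 2c 2a b3 ca 4c 26 1b fe 2c 2a.
byte 0: 0e xor 26 = 28
byte 1: 78 xor 1b = 63
byte 2: 69 xor fe = 97
byte 3: bf xor 2c = 93
byte 4: 2d xor 2a = 07
byte 5: 66 xor b3 = d5
byte 6: a4 xor ca = 6e
byte 7: 5e xor 4c = 12
byte 8: ad xor 26 = 8b
byte 9: 01 xor 1b = 1a
byte 10: ff xor fe = 01
byte 11: 21 xor 2c = 0d
byte 12: 8c xor 2a = a6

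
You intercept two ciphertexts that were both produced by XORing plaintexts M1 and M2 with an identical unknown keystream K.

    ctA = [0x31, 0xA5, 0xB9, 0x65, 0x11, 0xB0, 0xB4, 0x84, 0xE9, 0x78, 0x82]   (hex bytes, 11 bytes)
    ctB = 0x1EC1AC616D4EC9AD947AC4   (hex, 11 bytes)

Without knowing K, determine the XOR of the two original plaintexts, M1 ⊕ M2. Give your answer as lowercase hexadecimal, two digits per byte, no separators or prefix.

2f6415047cfe7d297d0246

ctA ⊕ ctB = (M1 ⊕ K) ⊕ (M2 ⊕ K) = M1 ⊕ M2 — the shared key cancels under XOR.
31 XOR 1e = 2f
a5 XOR c1 = 64
b9 XOR ac = 15
65 XOR 61 = 04
11 XOR 6d = 7c
b0 XOR 4e = fe
b4 XOR c9 = 7d
84 XOR ad = 29
e9 XOR 94 = 7d
78 XOR 7a = 02
82 XOR c4 = 46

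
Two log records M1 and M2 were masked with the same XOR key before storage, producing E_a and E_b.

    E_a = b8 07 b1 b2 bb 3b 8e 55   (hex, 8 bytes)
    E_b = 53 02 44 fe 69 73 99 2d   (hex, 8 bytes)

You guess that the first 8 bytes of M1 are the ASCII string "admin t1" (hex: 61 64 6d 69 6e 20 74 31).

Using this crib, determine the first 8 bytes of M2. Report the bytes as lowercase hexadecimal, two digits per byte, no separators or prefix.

First, E_a ⊕ E_b = (M1 ⊕ K) ⊕ (M2 ⊕ K) = M1 ⊕ M2, so the key drops out. Then M2 = (M1 ⊕ M2) ⊕ M1 over the first 8 bytes.
byte 0: (b8 ^ 53) ^ 61 = eb ^ 61 = 8a
byte 1: (07 ^ 02) ^ 64 = 05 ^ 64 = 61
byte 2: (b1 ^ 44) ^ 6d = f5 ^ 6d = 98
byte 3: (b2 ^ fe) ^ 69 = 4c ^ 69 = 25
byte 4: (bb ^ 69) ^ 6e = d2 ^ 6e = bc
byte 5: (3b ^ 73) ^ 20 = 48 ^ 20 = 68
byte 6: (8e ^ 99) ^ 74 = 17 ^ 74 = 63
byte 7: (55 ^ 2d) ^ 31 = 78 ^ 31 = 49

8a619825bc686349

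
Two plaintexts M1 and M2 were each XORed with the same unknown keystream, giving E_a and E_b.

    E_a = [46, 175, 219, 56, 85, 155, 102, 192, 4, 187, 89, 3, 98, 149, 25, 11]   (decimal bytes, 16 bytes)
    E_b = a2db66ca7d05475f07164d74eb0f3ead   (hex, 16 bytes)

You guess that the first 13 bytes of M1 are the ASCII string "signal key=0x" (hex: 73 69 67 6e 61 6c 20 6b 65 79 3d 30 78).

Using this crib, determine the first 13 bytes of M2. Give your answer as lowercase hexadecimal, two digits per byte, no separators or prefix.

ff1dda9c49f201f466d42947f1

First, E_a ⊕ E_b = (M1 ⊕ K) ⊕ (M2 ⊕ K) = M1 ⊕ M2, so the key drops out. Then M2 = (M1 ⊕ M2) ⊕ M1 over the first 13 bytes.
byte 0: (2e ^ a2) ^ 73 = 8c ^ 73 = ff
byte 1: (af ^ db) ^ 69 = 74 ^ 69 = 1d
byte 2: (db ^ 66) ^ 67 = bd ^ 67 = da
byte 3: (38 ^ ca) ^ 6e = f2 ^ 6e = 9c
byte 4: (55 ^ 7d) ^ 61 = 28 ^ 61 = 49
byte 5: (9b ^ 05) ^ 6c = 9e ^ 6c = f2
byte 6: (66 ^ 47) ^ 20 = 21 ^ 20 = 01
byte 7: (c0 ^ 5f) ^ 6b = 9f ^ 6b = f4
byte 8: (04 ^ 07) ^ 65 = 03 ^ 65 = 66
byte 9: (bb ^ 16) ^ 79 = ad ^ 79 = d4
byte 10: (59 ^ 4d) ^ 3d = 14 ^ 3d = 29
byte 11: (03 ^ 74) ^ 30 = 77 ^ 30 = 47
byte 12: (62 ^ eb) ^ 78 = 89 ^ 78 = f1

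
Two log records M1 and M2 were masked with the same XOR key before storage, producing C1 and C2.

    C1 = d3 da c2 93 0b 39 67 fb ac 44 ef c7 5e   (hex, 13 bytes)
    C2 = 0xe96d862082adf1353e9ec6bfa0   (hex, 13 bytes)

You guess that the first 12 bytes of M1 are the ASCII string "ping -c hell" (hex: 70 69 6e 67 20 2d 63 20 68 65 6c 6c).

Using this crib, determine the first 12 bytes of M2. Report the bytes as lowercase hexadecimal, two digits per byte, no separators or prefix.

First, C1 ⊕ C2 = (M1 ⊕ K) ⊕ (M2 ⊕ K) = M1 ⊕ M2, so the key drops out. Then M2 = (M1 ⊕ M2) ⊕ M1 over the first 12 bytes.
byte 0: (d3 xor e9) xor 70 = 3a xor 70 = 4a
byte 1: (da xor 6d) xor 69 = b7 xor 69 = de
byte 2: (c2 xor 86) xor 6e = 44 xor 6e = 2a
byte 3: (93 xor 20) xor 67 = b3 xor 67 = d4
byte 4: (0b xor 82) xor 20 = 89 xor 20 = a9
byte 5: (39 xor ad) xor 2d = 94 xor 2d = b9
byte 6: (67 xor f1) xor 63 = 96 xor 63 = f5
byte 7: (fb xor 35) xor 20 = ce xor 20 = ee
byte 8: (ac xor 3e) xor 68 = 92 xor 68 = fa
byte 9: (44 xor 9e) xor 65 = da xor 65 = bf
byte 10: (ef xor c6) xor 6c = 29 xor 6c = 45
byte 11: (c7 xor bf) xor 6c = 78 xor 6c = 14

4ade2ad4a9b9f5eefabf4514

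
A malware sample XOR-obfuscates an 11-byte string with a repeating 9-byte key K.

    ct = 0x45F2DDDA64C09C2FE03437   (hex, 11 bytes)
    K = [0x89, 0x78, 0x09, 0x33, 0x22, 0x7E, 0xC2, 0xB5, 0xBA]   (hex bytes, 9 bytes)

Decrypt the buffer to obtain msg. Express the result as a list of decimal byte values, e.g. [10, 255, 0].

The 9-byte key repeats, so the effective keystream is 89 78 09 33 22 7e c2 b5 ba 89 78.
byte 0:  69 ⊕ 137 = 204
byte 1: 242 ⊕ 120 = 138
byte 2: 221 ⊕   9 = 212
byte 3: 218 ⊕  51 = 233
byte 4: 100 ⊕  34 =  70
byte 5: 192 ⊕ 126 = 190
byte 6: 156 ⊕ 194 =  94
byte 7:  47 ⊕ 181 = 154
byte 8: 224 ⊕ 186 =  90
byte 9:  52 ⊕ 137 = 189
byte 10:  55 ⊕ 120 =  79

[204, 138, 212, 233, 70, 190, 94, 154, 90, 189, 79]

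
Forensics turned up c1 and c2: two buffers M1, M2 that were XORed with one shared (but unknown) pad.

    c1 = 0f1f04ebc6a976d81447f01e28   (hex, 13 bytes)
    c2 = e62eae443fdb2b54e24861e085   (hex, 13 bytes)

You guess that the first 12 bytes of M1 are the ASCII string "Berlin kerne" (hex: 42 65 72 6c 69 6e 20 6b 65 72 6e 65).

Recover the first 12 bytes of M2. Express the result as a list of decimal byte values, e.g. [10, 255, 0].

First, c1 ⊕ c2 = (M1 ⊕ K) ⊕ (M2 ⊕ K) = M1 ⊕ M2, so the key drops out. Then M2 = (M1 ⊕ M2) ⊕ M1 over the first 12 bytes.
byte 0: (0f XOR e6) XOR 42 = e9 XOR 42 = ab
byte 1: (1f XOR 2e) XOR 65 = 31 XOR 65 = 54
byte 2: (04 XOR ae) XOR 72 = aa XOR 72 = d8
byte 3: (eb XOR 44) XOR 6c = af XOR 6c = c3
byte 4: (c6 XOR 3f) XOR 69 = f9 XOR 69 = 90
byte 5: (a9 XOR db) XOR 6e = 72 XOR 6e = 1c
byte 6: (76 XOR 2b) XOR 20 = 5d XOR 20 = 7d
byte 7: (d8 XOR 54) XOR 6b = 8c XOR 6b = e7
byte 8: (14 XOR e2) XOR 65 = f6 XOR 65 = 93
byte 9: (47 XOR 48) XOR 72 = 0f XOR 72 = 7d
byte 10: (f0 XOR 61) XOR 6e = 91 XOR 6e = ff
byte 11: (1e XOR e0) XOR 65 = fe XOR 65 = 9b

[171, 84, 216, 195, 144, 28, 125, 231, 147, 125, 255, 155]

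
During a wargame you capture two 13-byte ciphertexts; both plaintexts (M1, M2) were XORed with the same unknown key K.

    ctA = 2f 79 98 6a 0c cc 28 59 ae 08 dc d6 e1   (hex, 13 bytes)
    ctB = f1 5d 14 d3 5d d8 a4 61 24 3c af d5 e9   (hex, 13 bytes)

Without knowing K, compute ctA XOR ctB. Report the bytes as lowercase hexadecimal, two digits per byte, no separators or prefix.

de248cb951148c388a34730308

ctA ⊕ ctB = (M1 ⊕ K) ⊕ (M2 ⊕ K) = M1 ⊕ M2 — the shared key cancels under XOR.
byte 0: 00101111 xor 11110001 = 11011110
byte 1: 01111001 xor 01011101 = 00100100
byte 2: 10011000 xor 00010100 = 10001100
byte 3: 01101010 xor 11010011 = 10111001
byte 4: 00001100 xor 01011101 = 01010001
byte 5: 11001100 xor 11011000 = 00010100
byte 6: 00101000 xor 10100100 = 10001100
byte 7: 01011001 xor 01100001 = 00111000
byte 8: 10101110 xor 00100100 = 10001010
byte 9: 00001000 xor 00111100 = 00110100
byte 10: 11011100 xor 10101111 = 01110011
byte 11: 11010110 xor 11010101 = 00000011
byte 12: 11100001 xor 11101001 = 00001000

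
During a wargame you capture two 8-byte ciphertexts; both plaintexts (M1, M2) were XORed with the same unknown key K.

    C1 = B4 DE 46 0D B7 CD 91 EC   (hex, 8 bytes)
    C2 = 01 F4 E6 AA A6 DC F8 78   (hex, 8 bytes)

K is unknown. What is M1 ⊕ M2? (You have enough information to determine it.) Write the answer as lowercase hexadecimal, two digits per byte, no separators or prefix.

b52aa0a711116994

C1 ⊕ C2 = (M1 ⊕ K) ⊕ (M2 ⊕ K) = M1 ⊕ M2 — the shared key cancels under XOR.
b4 ⊕ 01 = b5
de ⊕ f4 = 2a
46 ⊕ e6 = a0
0d ⊕ aa = a7
b7 ⊕ a6 = 11
cd ⊕ dc = 11
91 ⊕ f8 = 69
ec ⊕ 78 = 94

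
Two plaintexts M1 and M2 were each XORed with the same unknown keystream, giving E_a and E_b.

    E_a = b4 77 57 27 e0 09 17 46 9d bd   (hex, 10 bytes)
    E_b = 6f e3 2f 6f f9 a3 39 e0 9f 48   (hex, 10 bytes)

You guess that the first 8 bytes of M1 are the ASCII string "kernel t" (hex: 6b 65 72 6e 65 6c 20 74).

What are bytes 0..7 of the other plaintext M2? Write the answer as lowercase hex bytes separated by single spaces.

b0 f1 0a 26 7c c6 0e d2

First, E_a ⊕ E_b = (M1 ⊕ K) ⊕ (M2 ⊕ K) = M1 ⊕ M2, so the key drops out. Then M2 = (M1 ⊕ M2) ⊕ M1 over the first 8 bytes.
byte 0: (b4 ^ 6f) ^ 6b = db ^ 6b = b0
byte 1: (77 ^ e3) ^ 65 = 94 ^ 65 = f1
byte 2: (57 ^ 2f) ^ 72 = 78 ^ 72 = 0a
byte 3: (27 ^ 6f) ^ 6e = 48 ^ 6e = 26
byte 4: (e0 ^ f9) ^ 65 = 19 ^ 65 = 7c
byte 5: (09 ^ a3) ^ 6c = aa ^ 6c = c6
byte 6: (17 ^ 39) ^ 20 = 2e ^ 20 = 0e
byte 7: (46 ^ e0) ^ 74 = a6 ^ 74 = d2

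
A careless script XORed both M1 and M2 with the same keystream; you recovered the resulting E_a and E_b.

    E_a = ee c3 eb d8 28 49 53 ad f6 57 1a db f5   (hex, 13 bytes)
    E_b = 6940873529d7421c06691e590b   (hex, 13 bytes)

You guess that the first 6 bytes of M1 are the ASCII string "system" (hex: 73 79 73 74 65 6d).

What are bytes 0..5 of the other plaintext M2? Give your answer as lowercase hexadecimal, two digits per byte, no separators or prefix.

f4fa1f9964f3

First, E_a ⊕ E_b = (M1 ⊕ K) ⊕ (M2 ⊕ K) = M1 ⊕ M2, so the key drops out. Then M2 = (M1 ⊕ M2) ⊕ M1 over the first 6 bytes.
byte 0: (ee xor 69) xor 73 = 87 xor 73 = f4
byte 1: (c3 xor 40) xor 79 = 83 xor 79 = fa
byte 2: (eb xor 87) xor 73 = 6c xor 73 = 1f
byte 3: (d8 xor 35) xor 74 = ed xor 74 = 99
byte 4: (28 xor 29) xor 65 = 01 xor 65 = 64
byte 5: (49 xor d7) xor 6d = 9e xor 6d = f3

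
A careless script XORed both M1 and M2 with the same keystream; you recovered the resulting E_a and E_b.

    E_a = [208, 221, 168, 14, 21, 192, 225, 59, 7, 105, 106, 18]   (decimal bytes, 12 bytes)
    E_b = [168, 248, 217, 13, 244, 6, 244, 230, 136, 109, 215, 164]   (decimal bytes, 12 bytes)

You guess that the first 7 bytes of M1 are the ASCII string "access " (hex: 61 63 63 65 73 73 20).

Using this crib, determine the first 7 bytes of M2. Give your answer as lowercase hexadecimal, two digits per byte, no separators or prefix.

First, E_a ⊕ E_b = (M1 ⊕ K) ⊕ (M2 ⊕ K) = M1 ⊕ M2, so the key drops out. Then M2 = (M1 ⊕ M2) ⊕ M1 over the first 7 bytes.
byte 0: (d0 ⊕ a8) ⊕ 61 = 78 ⊕ 61 = 19
byte 1: (dd ⊕ f8) ⊕ 63 = 25 ⊕ 63 = 46
byte 2: (a8 ⊕ d9) ⊕ 63 = 71 ⊕ 63 = 12
byte 3: (0e ⊕ 0d) ⊕ 65 = 03 ⊕ 65 = 66
byte 4: (15 ⊕ f4) ⊕ 73 = e1 ⊕ 73 = 92
byte 5: (c0 ⊕ 06) ⊕ 73 = c6 ⊕ 73 = b5
byte 6: (e1 ⊕ f4) ⊕ 20 = 15 ⊕ 20 = 35

1946126692b535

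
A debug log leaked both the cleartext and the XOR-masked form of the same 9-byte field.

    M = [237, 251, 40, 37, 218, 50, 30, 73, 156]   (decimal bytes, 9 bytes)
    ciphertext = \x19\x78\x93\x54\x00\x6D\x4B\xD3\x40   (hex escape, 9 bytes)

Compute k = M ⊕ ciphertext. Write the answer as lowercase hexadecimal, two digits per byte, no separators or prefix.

f483bb71da5f559adc

Since ciphertext = M ⊕ k, XORing both sides with M gives k = M ⊕ ciphertext.
ed XOR 19 = f4
fb XOR 78 = 83
28 XOR 93 = bb
25 XOR 54 = 71
da XOR 00 = da
32 XOR 6d = 5f
1e XOR 4b = 55
49 XOR d3 = 9a
9c XOR 40 = dc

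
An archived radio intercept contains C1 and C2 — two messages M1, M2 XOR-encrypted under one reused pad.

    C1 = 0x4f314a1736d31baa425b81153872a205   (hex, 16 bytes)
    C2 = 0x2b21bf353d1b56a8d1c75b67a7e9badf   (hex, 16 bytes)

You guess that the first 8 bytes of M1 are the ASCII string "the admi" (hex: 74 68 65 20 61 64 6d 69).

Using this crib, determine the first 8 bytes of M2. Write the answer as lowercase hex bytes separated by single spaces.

First, C1 ⊕ C2 = (M1 ⊕ K) ⊕ (M2 ⊕ K) = M1 ⊕ M2, so the key drops out. Then M2 = (M1 ⊕ M2) ⊕ M1 over the first 8 bytes.
byte 0: (4f ⊕ 2b) ⊕ 74 = 64 ⊕ 74 = 10
byte 1: (31 ⊕ 21) ⊕ 68 = 10 ⊕ 68 = 78
byte 2: (4a ⊕ bf) ⊕ 65 = f5 ⊕ 65 = 90
byte 3: (17 ⊕ 35) ⊕ 20 = 22 ⊕ 20 = 02
byte 4: (36 ⊕ 3d) ⊕ 61 = 0b ⊕ 61 = 6a
byte 5: (d3 ⊕ 1b) ⊕ 64 = c8 ⊕ 64 = ac
byte 6: (1b ⊕ 56) ⊕ 6d = 4d ⊕ 6d = 20
byte 7: (aa ⊕ a8) ⊕ 69 = 02 ⊕ 69 = 6b

10 78 90 02 6a ac 20 6b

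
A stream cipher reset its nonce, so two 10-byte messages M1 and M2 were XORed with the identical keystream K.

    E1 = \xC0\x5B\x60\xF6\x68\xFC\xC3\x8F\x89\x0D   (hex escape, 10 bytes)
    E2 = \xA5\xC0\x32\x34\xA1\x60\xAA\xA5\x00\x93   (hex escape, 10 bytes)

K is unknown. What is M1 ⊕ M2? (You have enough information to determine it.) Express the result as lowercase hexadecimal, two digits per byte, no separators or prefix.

E1 ⊕ E2 = (M1 ⊕ K) ⊕ (M2 ⊕ K) = M1 ⊕ M2 — the shared key cancels under XOR.
c0 ⊕ a5 = 65
5b ⊕ c0 = 9b
60 ⊕ 32 = 52
f6 ⊕ 34 = c2
68 ⊕ a1 = c9
fc ⊕ 60 = 9c
c3 ⊕ aa = 69
8f ⊕ a5 = 2a
89 ⊕ 00 = 89
0d ⊕ 93 = 9e

659b52c2c99c692a899e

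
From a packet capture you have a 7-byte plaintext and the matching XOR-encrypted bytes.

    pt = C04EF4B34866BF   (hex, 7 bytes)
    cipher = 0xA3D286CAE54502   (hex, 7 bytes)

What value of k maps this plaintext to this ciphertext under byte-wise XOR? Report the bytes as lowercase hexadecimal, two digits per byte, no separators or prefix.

Since cipher = pt ⊕ k, XORing both sides with pt gives k = pt ⊕ cipher.
byte 0: c0 XOR a3 = 63
byte 1: 4e XOR d2 = 9c
byte 2: f4 XOR 86 = 72
byte 3: b3 XOR ca = 79
byte 4: 48 XOR e5 = ad
byte 5: 66 XOR 45 = 23
byte 6: bf XOR 02 = bd

639c7279ad23bd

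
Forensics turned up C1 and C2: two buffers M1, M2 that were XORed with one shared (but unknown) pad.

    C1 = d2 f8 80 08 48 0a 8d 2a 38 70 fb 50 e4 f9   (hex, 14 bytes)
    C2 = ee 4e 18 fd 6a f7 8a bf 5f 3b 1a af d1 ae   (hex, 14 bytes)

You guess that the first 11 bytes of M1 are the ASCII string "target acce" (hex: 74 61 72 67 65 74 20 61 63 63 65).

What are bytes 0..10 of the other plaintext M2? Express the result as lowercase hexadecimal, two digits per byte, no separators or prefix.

First, C1 ⊕ C2 = (M1 ⊕ K) ⊕ (M2 ⊕ K) = M1 ⊕ M2, so the key drops out. Then M2 = (M1 ⊕ M2) ⊕ M1 over the first 11 bytes.
byte 0: (d2 ⊕ ee) ⊕ 74 = 3c ⊕ 74 = 48
byte 1: (f8 ⊕ 4e) ⊕ 61 = b6 ⊕ 61 = d7
byte 2: (80 ⊕ 18) ⊕ 72 = 98 ⊕ 72 = ea
byte 3: (08 ⊕ fd) ⊕ 67 = f5 ⊕ 67 = 92
byte 4: (48 ⊕ 6a) ⊕ 65 = 22 ⊕ 65 = 47
byte 5: (0a ⊕ f7) ⊕ 74 = fd ⊕ 74 = 89
byte 6: (8d ⊕ 8a) ⊕ 20 = 07 ⊕ 20 = 27
byte 7: (2a ⊕ bf) ⊕ 61 = 95 ⊕ 61 = f4
byte 8: (38 ⊕ 5f) ⊕ 63 = 67 ⊕ 63 = 04
byte 9: (70 ⊕ 3b) ⊕ 63 = 4b ⊕ 63 = 28
byte 10: (fb ⊕ 1a) ⊕ 65 = e1 ⊕ 65 = 84

48d7ea92478927f4042884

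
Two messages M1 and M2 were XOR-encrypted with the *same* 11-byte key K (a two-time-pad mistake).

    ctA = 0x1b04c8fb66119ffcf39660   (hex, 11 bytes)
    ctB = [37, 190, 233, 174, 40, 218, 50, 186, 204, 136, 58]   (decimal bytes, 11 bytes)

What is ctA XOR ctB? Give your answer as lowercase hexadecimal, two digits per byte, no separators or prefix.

3eba21554ecbad463f1e5a

ctA ⊕ ctB = (M1 ⊕ K) ⊕ (M2 ⊕ K) = M1 ⊕ M2 — the shared key cancels under XOR.
 27 ⊕  37 =  62
  4 ⊕ 190 = 186
200 ⊕ 233 =  33
251 ⊕ 174 =  85
102 ⊕  40 =  78
 17 ⊕ 218 = 203
159 ⊕  50 = 173
252 ⊕ 186 =  70
243 ⊕ 204 =  63
150 ⊕ 136 =  30
 96 ⊕  58 =  90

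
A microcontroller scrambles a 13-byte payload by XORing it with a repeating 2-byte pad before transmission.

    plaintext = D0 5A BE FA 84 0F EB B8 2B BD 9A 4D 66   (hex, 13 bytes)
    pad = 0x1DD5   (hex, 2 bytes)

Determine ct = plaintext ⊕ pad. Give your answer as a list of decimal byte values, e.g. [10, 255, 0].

[205, 143, 163, 47, 153, 218, 246, 109, 54, 104, 135, 152, 123]

The 2-byte key repeats, so the effective keystream is 1d d5 1d d5 1d d5 1d d5 1d d5 1d d5 1d.
byte 0: 11010000 ⊕ 00011101 = 11001101
byte 1: 01011010 ⊕ 11010101 = 10001111
byte 2: 10111110 ⊕ 00011101 = 10100011
byte 3: 11111010 ⊕ 11010101 = 00101111
byte 4: 10000100 ⊕ 00011101 = 10011001
byte 5: 00001111 ⊕ 11010101 = 11011010
byte 6: 11101011 ⊕ 00011101 = 11110110
byte 7: 10111000 ⊕ 11010101 = 01101101
byte 8: 00101011 ⊕ 00011101 = 00110110
byte 9: 10111101 ⊕ 11010101 = 01101000
byte 10: 10011010 ⊕ 00011101 = 10000111
byte 11: 01001101 ⊕ 11010101 = 10011000
byte 12: 01100110 ⊕ 00011101 = 01111011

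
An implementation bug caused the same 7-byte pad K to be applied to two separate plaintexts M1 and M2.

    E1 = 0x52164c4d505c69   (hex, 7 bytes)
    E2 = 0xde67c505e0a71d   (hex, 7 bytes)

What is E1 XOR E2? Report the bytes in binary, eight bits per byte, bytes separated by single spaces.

E1 ⊕ E2 = (M1 ⊕ K) ⊕ (M2 ⊕ K) = M1 ⊕ M2 — the shared key cancels under XOR.
byte 0: 52 xor de = 8c
byte 1: 16 xor 67 = 71
byte 2: 4c xor c5 = 89
byte 3: 4d xor 05 = 48
byte 4: 50 xor e0 = b0
byte 5: 5c xor a7 = fb
byte 6: 69 xor 1d = 74

10001100 01110001 10001001 01001000 10110000 11111011 01110100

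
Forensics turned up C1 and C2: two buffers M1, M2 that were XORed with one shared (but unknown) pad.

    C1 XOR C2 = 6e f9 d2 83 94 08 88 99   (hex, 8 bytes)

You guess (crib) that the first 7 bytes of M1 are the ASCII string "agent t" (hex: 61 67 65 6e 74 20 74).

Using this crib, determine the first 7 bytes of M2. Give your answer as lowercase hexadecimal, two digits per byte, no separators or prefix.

Since C1 ⊕ C2 = M1 ⊕ M2, XORing with the guessed M1 bytes yields the corresponding M2 bytes: M2 = (C1 ⊕ C2) ⊕ M1.
6e xor 61 = 0f
f9 xor 67 = 9e
d2 xor 65 = b7
83 xor 6e = ed
94 xor 74 = e0
08 xor 20 = 28
88 xor 74 = fc

0f9eb7ede028fc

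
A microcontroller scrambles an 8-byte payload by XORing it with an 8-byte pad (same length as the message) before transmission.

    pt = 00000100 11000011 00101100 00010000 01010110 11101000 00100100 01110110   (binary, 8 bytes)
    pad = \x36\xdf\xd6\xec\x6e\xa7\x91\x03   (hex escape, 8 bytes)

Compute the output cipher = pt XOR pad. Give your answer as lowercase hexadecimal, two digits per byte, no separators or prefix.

XOR is its own inverse, so applying the key byte-wise gives the result directly.
byte 0: 00000100 XOR 00110110 = 00110010
byte 1: 11000011 XOR 11011111 = 00011100
byte 2: 00101100 XOR 11010110 = 11111010
byte 3: 00010000 XOR 11101100 = 11111100
byte 4: 01010110 XOR 01101110 = 00111000
byte 5: 11101000 XOR 10100111 = 01001111
byte 6: 00100100 XOR 10010001 = 10110101
byte 7: 01110110 XOR 00000011 = 01110101

321cfafc384fb575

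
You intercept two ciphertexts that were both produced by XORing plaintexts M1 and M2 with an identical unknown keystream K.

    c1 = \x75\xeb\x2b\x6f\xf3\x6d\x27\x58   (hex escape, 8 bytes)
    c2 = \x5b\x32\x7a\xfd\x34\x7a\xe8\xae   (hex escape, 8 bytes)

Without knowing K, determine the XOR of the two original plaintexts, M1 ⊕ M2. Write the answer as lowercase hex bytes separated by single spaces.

2e d9 51 92 c7 17 cf f6

c1 ⊕ c2 = (M1 ⊕ K) ⊕ (M2 ⊕ K) = M1 ⊕ M2 — the shared key cancels under XOR.
75 XOR 5b = 2e
eb XOR 32 = d9
2b XOR 7a = 51
6f XOR fd = 92
f3 XOR 34 = c7
6d XOR 7a = 17
27 XOR e8 = cf
58 XOR ae = f6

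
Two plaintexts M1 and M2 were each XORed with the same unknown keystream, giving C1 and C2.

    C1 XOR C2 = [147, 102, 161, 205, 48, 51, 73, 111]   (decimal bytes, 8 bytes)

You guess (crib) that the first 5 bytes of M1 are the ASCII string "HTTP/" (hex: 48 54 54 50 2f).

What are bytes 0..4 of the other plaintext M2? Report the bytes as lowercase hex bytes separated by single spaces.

Since C1 ⊕ C2 = M1 ⊕ M2, XORing with the guessed M1 bytes yields the corresponding M2 bytes: M2 = (C1 ⊕ C2) ⊕ M1.
93 XOR 48 = db
66 XOR 54 = 32
a1 XOR 54 = f5
cd XOR 50 = 9d
30 XOR 2f = 1f

db 32 f5 9d 1f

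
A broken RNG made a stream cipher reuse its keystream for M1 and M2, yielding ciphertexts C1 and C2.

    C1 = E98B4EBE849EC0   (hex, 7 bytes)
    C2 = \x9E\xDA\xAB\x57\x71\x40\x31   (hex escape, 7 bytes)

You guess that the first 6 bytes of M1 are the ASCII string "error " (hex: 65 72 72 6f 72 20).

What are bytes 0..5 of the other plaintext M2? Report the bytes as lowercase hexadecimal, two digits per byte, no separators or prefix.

First, C1 ⊕ C2 = (M1 ⊕ K) ⊕ (M2 ⊕ K) = M1 ⊕ M2, so the key drops out. Then M2 = (M1 ⊕ M2) ⊕ M1 over the first 6 bytes.
byte 0: (e9 ^ 9e) ^ 65 = 77 ^ 65 = 12
byte 1: (8b ^ da) ^ 72 = 51 ^ 72 = 23
byte 2: (4e ^ ab) ^ 72 = e5 ^ 72 = 97
byte 3: (be ^ 57) ^ 6f = e9 ^ 6f = 86
byte 4: (84 ^ 71) ^ 72 = f5 ^ 72 = 87
byte 5: (9e ^ 40) ^ 20 = de ^ 20 = fe

1223978687fe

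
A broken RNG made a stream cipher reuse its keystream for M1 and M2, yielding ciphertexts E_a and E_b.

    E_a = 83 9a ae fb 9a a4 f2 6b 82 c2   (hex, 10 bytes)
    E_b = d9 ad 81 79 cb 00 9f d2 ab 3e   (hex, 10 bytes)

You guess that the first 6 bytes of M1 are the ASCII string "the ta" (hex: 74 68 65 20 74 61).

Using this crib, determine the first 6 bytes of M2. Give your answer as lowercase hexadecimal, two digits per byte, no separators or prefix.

First, E_a ⊕ E_b = (M1 ⊕ K) ⊕ (M2 ⊕ K) = M1 ⊕ M2, so the key drops out. Then M2 = (M1 ⊕ M2) ⊕ M1 over the first 6 bytes.
byte 0: (83 xor d9) xor 74 = 5a xor 74 = 2e
byte 1: (9a xor ad) xor 68 = 37 xor 68 = 5f
byte 2: (ae xor 81) xor 65 = 2f xor 65 = 4a
byte 3: (fb xor 79) xor 20 = 82 xor 20 = a2
byte 4: (9a xor cb) xor 74 = 51 xor 74 = 25
byte 5: (a4 xor 00) xor 61 = a4 xor 61 = c5

2e5f4aa225c5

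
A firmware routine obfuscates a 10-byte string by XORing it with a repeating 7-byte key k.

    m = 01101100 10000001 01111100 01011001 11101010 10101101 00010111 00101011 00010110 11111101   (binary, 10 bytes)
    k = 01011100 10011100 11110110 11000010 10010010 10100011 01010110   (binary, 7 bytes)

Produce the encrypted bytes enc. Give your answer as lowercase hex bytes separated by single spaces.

30 1d 8a 9b 78 0e 41 77 8a 0b

The 7-byte key repeats, so the effective keystream is 5c 9c f6 c2 92 a3 56 5c 9c f6.
byte 0: 6c XOR 5c = 30
byte 1: 81 XOR 9c = 1d
byte 2: 7c XOR f6 = 8a
byte 3: 59 XOR c2 = 9b
byte 4: ea XOR 92 = 78
byte 5: ad XOR a3 = 0e
byte 6: 17 XOR 56 = 41
byte 7: 2b XOR 5c = 77
byte 8: 16 XOR 9c = 8a
byte 9: fd XOR f6 = 0b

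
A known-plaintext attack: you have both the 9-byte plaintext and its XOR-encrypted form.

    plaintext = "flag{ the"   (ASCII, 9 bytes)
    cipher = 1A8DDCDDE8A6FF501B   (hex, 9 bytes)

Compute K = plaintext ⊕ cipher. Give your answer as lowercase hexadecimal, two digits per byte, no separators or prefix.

7ce1bdba93868b387e

Since cipher = plaintext ⊕ K, XORing both sides with plaintext gives K = plaintext ⊕ cipher.
byte 0: 66 ⊕ 1a = 7c
byte 1: 6c ⊕ 8d = e1
byte 2: 61 ⊕ dc = bd
byte 3: 67 ⊕ dd = ba
byte 4: 7b ⊕ e8 = 93
byte 5: 20 ⊕ a6 = 86
byte 6: 74 ⊕ ff = 8b
byte 7: 68 ⊕ 50 = 38
byte 8: 65 ⊕ 1b = 7e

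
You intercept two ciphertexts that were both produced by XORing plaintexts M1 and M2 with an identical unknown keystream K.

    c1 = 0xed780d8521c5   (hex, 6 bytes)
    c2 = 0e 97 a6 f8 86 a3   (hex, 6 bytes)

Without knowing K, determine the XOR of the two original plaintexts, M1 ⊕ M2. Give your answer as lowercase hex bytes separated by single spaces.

e3 ef ab 7d a7 66

c1 ⊕ c2 = (M1 ⊕ K) ⊕ (M2 ⊕ K) = M1 ⊕ M2 — the shared key cancels under XOR.
11101101 ⊕ 00001110 = 11100011
01111000 ⊕ 10010111 = 11101111
00001101 ⊕ 10100110 = 10101011
10000101 ⊕ 11111000 = 01111101
00100001 ⊕ 10000110 = 10100111
11000101 ⊕ 10100011 = 01100110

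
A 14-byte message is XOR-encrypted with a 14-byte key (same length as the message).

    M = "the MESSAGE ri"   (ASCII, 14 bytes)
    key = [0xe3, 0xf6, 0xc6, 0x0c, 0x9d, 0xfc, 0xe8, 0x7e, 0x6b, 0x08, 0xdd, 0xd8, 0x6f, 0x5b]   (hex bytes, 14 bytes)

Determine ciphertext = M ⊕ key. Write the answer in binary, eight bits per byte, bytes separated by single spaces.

XOR is its own inverse, so applying the key byte-wise gives the result directly.
74 XOR e3 = 97
68 XOR f6 = 9e
65 XOR c6 = a3
20 XOR 0c = 2c
4d XOR 9d = d0
45 XOR fc = b9
53 XOR e8 = bb
53 XOR 7e = 2d
41 XOR 6b = 2a
47 XOR 08 = 4f
45 XOR dd = 98
20 XOR d8 = f8
72 XOR 6f = 1d
69 XOR 5b = 32

10010111 10011110 10100011 00101100 11010000 10111001 10111011 00101101 00101010 01001111 10011000 11111000 00011101 00110010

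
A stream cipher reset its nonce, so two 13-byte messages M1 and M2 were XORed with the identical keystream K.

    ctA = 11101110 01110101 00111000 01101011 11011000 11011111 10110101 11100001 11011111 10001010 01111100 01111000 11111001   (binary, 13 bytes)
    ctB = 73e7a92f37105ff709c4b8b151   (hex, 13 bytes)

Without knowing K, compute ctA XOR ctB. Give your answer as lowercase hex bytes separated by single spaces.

ctA ⊕ ctB = (M1 ⊕ K) ⊕ (M2 ⊕ K) = M1 ⊕ M2 — the shared key cancels under XOR.
ee XOR 73 = 9d
75 XOR e7 = 92
38 XOR a9 = 91
6b XOR 2f = 44
d8 XOR 37 = ef
df XOR 10 = cf
b5 XOR 5f = ea
e1 XOR f7 = 16
df XOR 09 = d6
8a XOR c4 = 4e
7c XOR b8 = c4
78 XOR b1 = c9
f9 XOR 51 = a8

9d 92 91 44 ef cf ea 16 d6 4e c4 c9 a8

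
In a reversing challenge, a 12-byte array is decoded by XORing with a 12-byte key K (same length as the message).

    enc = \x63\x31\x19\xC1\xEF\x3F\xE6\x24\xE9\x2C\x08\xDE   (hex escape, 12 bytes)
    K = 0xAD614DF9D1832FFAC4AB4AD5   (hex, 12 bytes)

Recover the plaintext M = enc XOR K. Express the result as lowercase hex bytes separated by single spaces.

ce 50 54 38 3e bc c9 de 2d 87 42 0b

 99 ^ 173 = 206
 49 ^  97 =  80
 25 ^  77 =  84
193 ^ 249 =  56
239 ^ 209 =  62
 63 ^ 131 = 188
230 ^  47 = 201
 36 ^ 250 = 222
233 ^ 196 =  45
 44 ^ 171 = 135
  8 ^  74 =  66
222 ^ 213 =  11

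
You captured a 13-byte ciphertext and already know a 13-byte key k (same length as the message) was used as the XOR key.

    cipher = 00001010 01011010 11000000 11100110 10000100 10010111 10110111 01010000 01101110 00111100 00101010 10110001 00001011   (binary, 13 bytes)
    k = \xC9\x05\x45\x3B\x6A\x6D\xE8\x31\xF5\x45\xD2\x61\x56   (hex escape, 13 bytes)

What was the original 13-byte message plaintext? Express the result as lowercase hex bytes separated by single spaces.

c3 5f 85 dd ee fa 5f 61 9b 79 f8 d0 5d

00001010 ⊕ 11001001 = 11000011
01011010 ⊕ 00000101 = 01011111
11000000 ⊕ 01000101 = 10000101
11100110 ⊕ 00111011 = 11011101
10000100 ⊕ 01101010 = 11101110
10010111 ⊕ 01101101 = 11111010
10110111 ⊕ 11101000 = 01011111
01010000 ⊕ 00110001 = 01100001
01101110 ⊕ 11110101 = 10011011
00111100 ⊕ 01000101 = 01111001
00101010 ⊕ 11010010 = 11111000
10110001 ⊕ 01100001 = 11010000
00001011 ⊕ 01010110 = 01011101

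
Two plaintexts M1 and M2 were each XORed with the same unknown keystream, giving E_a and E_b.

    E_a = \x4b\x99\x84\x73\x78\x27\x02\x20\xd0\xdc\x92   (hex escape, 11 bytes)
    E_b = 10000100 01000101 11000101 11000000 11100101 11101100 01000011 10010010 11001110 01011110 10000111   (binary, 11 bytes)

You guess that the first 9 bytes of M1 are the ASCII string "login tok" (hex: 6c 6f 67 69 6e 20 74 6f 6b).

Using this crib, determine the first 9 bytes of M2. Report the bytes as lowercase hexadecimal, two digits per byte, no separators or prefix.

a3b326daf3eb35dd75

First, E_a ⊕ E_b = (M1 ⊕ K) ⊕ (M2 ⊕ K) = M1 ⊕ M2, so the key drops out. Then M2 = (M1 ⊕ M2) ⊕ M1 over the first 9 bytes.
byte 0: (4b ⊕ 84) ⊕ 6c = cf ⊕ 6c = a3
byte 1: (99 ⊕ 45) ⊕ 6f = dc ⊕ 6f = b3
byte 2: (84 ⊕ c5) ⊕ 67 = 41 ⊕ 67 = 26
byte 3: (73 ⊕ c0) ⊕ 69 = b3 ⊕ 69 = da
byte 4: (78 ⊕ e5) ⊕ 6e = 9d ⊕ 6e = f3
byte 5: (27 ⊕ ec) ⊕ 20 = cb ⊕ 20 = eb
byte 6: (02 ⊕ 43) ⊕ 74 = 41 ⊕ 74 = 35
byte 7: (20 ⊕ 92) ⊕ 6f = b2 ⊕ 6f = dd
byte 8: (d0 ⊕ ce) ⊕ 6b = 1e ⊕ 6b = 75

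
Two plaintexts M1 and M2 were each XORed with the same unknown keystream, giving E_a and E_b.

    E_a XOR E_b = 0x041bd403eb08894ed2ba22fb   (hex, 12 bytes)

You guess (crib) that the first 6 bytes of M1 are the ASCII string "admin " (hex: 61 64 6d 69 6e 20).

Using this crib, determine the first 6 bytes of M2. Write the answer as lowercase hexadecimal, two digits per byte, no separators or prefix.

Since E_a ⊕ E_b = M1 ⊕ M2, XORing with the guessed M1 bytes yields the corresponding M2 bytes: M2 = (E_a ⊕ E_b) ⊕ M1.
04 ⊕ 61 = 65
1b ⊕ 64 = 7f
d4 ⊕ 6d = b9
03 ⊕ 69 = 6a
eb ⊕ 6e = 85
08 ⊕ 20 = 28

657fb96a8528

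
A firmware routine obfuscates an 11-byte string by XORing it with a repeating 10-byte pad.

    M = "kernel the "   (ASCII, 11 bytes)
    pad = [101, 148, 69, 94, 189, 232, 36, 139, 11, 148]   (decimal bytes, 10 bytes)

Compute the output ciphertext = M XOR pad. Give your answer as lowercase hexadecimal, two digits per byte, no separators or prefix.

0ef13730d88404ff63f145

The 10-byte key repeats, so the effective keystream is 65 94 45 5e bd e8 24 8b 0b 94 65.
byte 0: 6b ⊕ 65 = 0e
byte 1: 65 ⊕ 94 = f1
byte 2: 72 ⊕ 45 = 37
byte 3: 6e ⊕ 5e = 30
byte 4: 65 ⊕ bd = d8
byte 5: 6c ⊕ e8 = 84
byte 6: 20 ⊕ 24 = 04
byte 7: 74 ⊕ 8b = ff
byte 8: 68 ⊕ 0b = 63
byte 9: 65 ⊕ 94 = f1
byte 10: 20 ⊕ 65 = 45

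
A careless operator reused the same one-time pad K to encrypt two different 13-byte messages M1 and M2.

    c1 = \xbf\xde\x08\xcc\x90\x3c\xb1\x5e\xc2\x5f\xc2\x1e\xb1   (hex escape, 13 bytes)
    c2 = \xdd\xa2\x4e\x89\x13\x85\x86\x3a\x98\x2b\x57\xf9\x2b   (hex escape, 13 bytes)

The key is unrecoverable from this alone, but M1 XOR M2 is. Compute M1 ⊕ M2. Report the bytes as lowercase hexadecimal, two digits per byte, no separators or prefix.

627c464583b937645a7495e79a

c1 ⊕ c2 = (M1 ⊕ K) ⊕ (M2 ⊕ K) = M1 ⊕ M2 — the shared key cancels under XOR.
10111111 xor 11011101 = 01100010
11011110 xor 10100010 = 01111100
00001000 xor 01001110 = 01000110
11001100 xor 10001001 = 01000101
10010000 xor 00010011 = 10000011
00111100 xor 10000101 = 10111001
10110001 xor 10000110 = 00110111
01011110 xor 00111010 = 01100100
11000010 xor 10011000 = 01011010
01011111 xor 00101011 = 01110100
11000010 xor 01010111 = 10010101
00011110 xor 11111001 = 11100111
10110001 xor 00101011 = 10011010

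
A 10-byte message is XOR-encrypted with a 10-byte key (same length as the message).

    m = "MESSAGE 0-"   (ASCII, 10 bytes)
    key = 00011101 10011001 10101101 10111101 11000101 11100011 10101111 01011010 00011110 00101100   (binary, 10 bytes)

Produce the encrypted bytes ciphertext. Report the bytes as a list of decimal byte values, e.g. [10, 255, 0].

[80, 220, 254, 238, 132, 164, 234, 122, 46, 1]

XOR is its own inverse, so applying the key byte-wise gives the result directly.
byte 0: 4d ⊕ 1d = 50
byte 1: 45 ⊕ 99 = dc
byte 2: 53 ⊕ ad = fe
byte 3: 53 ⊕ bd = ee
byte 4: 41 ⊕ c5 = 84
byte 5: 47 ⊕ e3 = a4
byte 6: 45 ⊕ af = ea
byte 7: 20 ⊕ 5a = 7a
byte 8: 30 ⊕ 1e = 2e
byte 9: 2d ⊕ 2c = 01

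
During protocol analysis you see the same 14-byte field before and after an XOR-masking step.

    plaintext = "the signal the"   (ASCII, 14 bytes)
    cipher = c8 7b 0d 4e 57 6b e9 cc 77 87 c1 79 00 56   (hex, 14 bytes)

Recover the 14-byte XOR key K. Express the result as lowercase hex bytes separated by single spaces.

bc 13 68 6e 24 02 8e a2 16 eb e1 0d 68 33

Since cipher = plaintext ⊕ K, XORing both sides with plaintext gives K = plaintext ⊕ cipher.
74 ⊕ c8 = bc
68 ⊕ 7b = 13
65 ⊕ 0d = 68
20 ⊕ 4e = 6e
73 ⊕ 57 = 24
69 ⊕ 6b = 02
67 ⊕ e9 = 8e
6e ⊕ cc = a2
61 ⊕ 77 = 16
6c ⊕ 87 = eb
20 ⊕ c1 = e1
74 ⊕ 79 = 0d
68 ⊕ 00 = 68
65 ⊕ 56 = 33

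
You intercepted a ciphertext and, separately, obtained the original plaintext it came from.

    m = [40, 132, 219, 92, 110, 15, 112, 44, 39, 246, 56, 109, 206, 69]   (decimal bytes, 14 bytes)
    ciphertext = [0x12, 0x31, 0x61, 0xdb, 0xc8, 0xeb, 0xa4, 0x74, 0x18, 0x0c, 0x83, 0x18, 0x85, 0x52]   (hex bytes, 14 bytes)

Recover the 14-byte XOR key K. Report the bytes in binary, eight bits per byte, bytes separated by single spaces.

00111010 10110101 10111010 10000111 10100110 11100100 11010100 01011000 00111111 11111010 10111011 01110101 01001011 00010111

Since ciphertext = m ⊕ K, XORing both sides with m gives K = m ⊕ ciphertext.
byte 0: 00101000 ⊕ 00010010 = 00111010
byte 1: 10000100 ⊕ 00110001 = 10110101
byte 2: 11011011 ⊕ 01100001 = 10111010
byte 3: 01011100 ⊕ 11011011 = 10000111
byte 4: 01101110 ⊕ 11001000 = 10100110
byte 5: 00001111 ⊕ 11101011 = 11100100
byte 6: 01110000 ⊕ 10100100 = 11010100
byte 7: 00101100 ⊕ 01110100 = 01011000
byte 8: 00100111 ⊕ 00011000 = 00111111
byte 9: 11110110 ⊕ 00001100 = 11111010
byte 10: 00111000 ⊕ 10000011 = 10111011
byte 11: 01101101 ⊕ 00011000 = 01110101
byte 12: 11001110 ⊕ 10000101 = 01001011
byte 13: 01000101 ⊕ 01010010 = 00010111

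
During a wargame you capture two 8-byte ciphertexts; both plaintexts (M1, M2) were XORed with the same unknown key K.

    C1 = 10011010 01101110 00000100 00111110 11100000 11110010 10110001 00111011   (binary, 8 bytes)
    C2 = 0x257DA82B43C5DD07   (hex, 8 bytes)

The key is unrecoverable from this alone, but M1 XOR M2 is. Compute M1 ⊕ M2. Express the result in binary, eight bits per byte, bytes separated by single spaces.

10111111 00010011 10101100 00010101 10100011 00110111 01101100 00111100

C1 ⊕ C2 = (M1 ⊕ K) ⊕ (M2 ⊕ K) = M1 ⊕ M2 — the shared key cancels under XOR.
byte 0: 9a xor 25 = bf
byte 1: 6e xor 7d = 13
byte 2: 04 xor a8 = ac
byte 3: 3e xor 2b = 15
byte 4: e0 xor 43 = a3
byte 5: f2 xor c5 = 37
byte 6: b1 xor dd = 6c
byte 7: 3b xor 07 = 3c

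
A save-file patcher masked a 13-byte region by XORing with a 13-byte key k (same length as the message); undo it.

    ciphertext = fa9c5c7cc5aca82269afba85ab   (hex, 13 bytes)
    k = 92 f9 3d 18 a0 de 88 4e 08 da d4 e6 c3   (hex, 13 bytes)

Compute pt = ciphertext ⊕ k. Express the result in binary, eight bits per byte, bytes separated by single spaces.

byte 0: fa ⊕ 92 = 68
byte 1: 9c ⊕ f9 = 65
byte 2: 5c ⊕ 3d = 61
byte 3: 7c ⊕ 18 = 64
byte 4: c5 ⊕ a0 = 65
byte 5: ac ⊕ de = 72
byte 6: a8 ⊕ 88 = 20
byte 7: 22 ⊕ 4e = 6c
byte 8: 69 ⊕ 08 = 61
byte 9: af ⊕ da = 75
byte 10: ba ⊕ d4 = 6e
byte 11: 85 ⊕ e6 = 63
byte 12: ab ⊕ c3 = 68

01101000 01100101 01100001 01100100 01100101 01110010 00100000 01101100 01100001 01110101 01101110 01100011 01101000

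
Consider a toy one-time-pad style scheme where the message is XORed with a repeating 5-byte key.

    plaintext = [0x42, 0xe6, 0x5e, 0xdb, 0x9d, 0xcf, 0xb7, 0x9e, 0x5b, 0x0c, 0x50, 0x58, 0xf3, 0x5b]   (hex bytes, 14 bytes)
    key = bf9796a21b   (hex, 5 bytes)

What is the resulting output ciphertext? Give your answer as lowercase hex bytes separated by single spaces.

The 5-byte key repeats, so the effective keystream is bf 97 96 a2 1b bf 97 96 a2 1b bf 97 96 a2.
byte 0: 01000010 xor 10111111 = 11111101
byte 1: 11100110 xor 10010111 = 01110001
byte 2: 01011110 xor 10010110 = 11001000
byte 3: 11011011 xor 10100010 = 01111001
byte 4: 10011101 xor 00011011 = 10000110
byte 5: 11001111 xor 10111111 = 01110000
byte 6: 10110111 xor 10010111 = 00100000
byte 7: 10011110 xor 10010110 = 00001000
byte 8: 01011011 xor 10100010 = 11111001
byte 9: 00001100 xor 00011011 = 00010111
byte 10: 01010000 xor 10111111 = 11101111
byte 11: 01011000 xor 10010111 = 11001111
byte 12: 11110011 xor 10010110 = 01100101
byte 13: 01011011 xor 10100010 = 11111001

fd 71 c8 79 86 70 20 08 f9 17 ef cf 65 f9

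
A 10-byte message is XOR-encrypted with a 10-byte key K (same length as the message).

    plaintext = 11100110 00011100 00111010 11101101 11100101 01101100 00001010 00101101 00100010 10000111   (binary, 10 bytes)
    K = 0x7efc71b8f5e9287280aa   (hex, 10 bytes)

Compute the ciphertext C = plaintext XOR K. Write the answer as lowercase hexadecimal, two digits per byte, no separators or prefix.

98e04b551085225fa22d

e6 ^ 7e = 98
1c ^ fc = e0
3a ^ 71 = 4b
ed ^ b8 = 55
e5 ^ f5 = 10
6c ^ e9 = 85
0a ^ 28 = 22
2d ^ 72 = 5f
22 ^ 80 = a2
87 ^ aa = 2d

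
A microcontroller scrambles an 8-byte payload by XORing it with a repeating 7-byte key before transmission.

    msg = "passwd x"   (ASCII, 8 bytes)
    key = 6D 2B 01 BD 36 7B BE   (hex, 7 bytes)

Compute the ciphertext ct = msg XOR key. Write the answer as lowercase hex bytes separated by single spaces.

1d 4a 72 ce 41 1f 9e 15

The 7-byte key repeats, so the effective keystream is 6d 2b 01 bd 36 7b be 6d.
byte 0: 70 XOR 6d = 1d
byte 1: 61 XOR 2b = 4a
byte 2: 73 XOR 01 = 72
byte 3: 73 XOR bd = ce
byte 4: 77 XOR 36 = 41
byte 5: 64 XOR 7b = 1f
byte 6: 20 XOR be = 9e
byte 7: 78 XOR 6d = 15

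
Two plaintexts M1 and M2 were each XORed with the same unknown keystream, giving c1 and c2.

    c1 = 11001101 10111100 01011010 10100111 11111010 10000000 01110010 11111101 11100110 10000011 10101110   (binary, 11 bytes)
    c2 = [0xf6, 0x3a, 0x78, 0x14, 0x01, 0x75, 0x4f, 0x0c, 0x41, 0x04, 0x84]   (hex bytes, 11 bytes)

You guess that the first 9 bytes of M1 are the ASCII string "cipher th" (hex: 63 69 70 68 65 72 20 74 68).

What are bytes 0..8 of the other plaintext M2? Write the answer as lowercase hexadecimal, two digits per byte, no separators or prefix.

First, c1 ⊕ c2 = (M1 ⊕ K) ⊕ (M2 ⊕ K) = M1 ⊕ M2, so the key drops out. Then M2 = (M1 ⊕ M2) ⊕ M1 over the first 9 bytes.
byte 0: (cd ^ f6) ^ 63 = 3b ^ 63 = 58
byte 1: (bc ^ 3a) ^ 69 = 86 ^ 69 = ef
byte 2: (5a ^ 78) ^ 70 = 22 ^ 70 = 52
byte 3: (a7 ^ 14) ^ 68 = b3 ^ 68 = db
byte 4: (fa ^ 01) ^ 65 = fb ^ 65 = 9e
byte 5: (80 ^ 75) ^ 72 = f5 ^ 72 = 87
byte 6: (72 ^ 4f) ^ 20 = 3d ^ 20 = 1d
byte 7: (fd ^ 0c) ^ 74 = f1 ^ 74 = 85
byte 8: (e6 ^ 41) ^ 68 = a7 ^ 68 = cf

58ef52db9e871d85cf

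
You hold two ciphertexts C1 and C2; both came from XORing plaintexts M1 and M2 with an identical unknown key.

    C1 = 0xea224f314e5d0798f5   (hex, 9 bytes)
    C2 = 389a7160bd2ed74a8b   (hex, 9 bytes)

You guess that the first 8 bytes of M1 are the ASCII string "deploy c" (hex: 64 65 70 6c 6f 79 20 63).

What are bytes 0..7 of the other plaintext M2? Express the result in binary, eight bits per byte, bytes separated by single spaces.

10110110 11011101 01001110 00111101 10011100 00001010 11110000 10110001

First, C1 ⊕ C2 = (M1 ⊕ K) ⊕ (M2 ⊕ K) = M1 ⊕ M2, so the key drops out. Then M2 = (M1 ⊕ M2) ⊕ M1 over the first 8 bytes.
byte 0: (ea ⊕ 38) ⊕ 64 = d2 ⊕ 64 = b6
byte 1: (22 ⊕ 9a) ⊕ 65 = b8 ⊕ 65 = dd
byte 2: (4f ⊕ 71) ⊕ 70 = 3e ⊕ 70 = 4e
byte 3: (31 ⊕ 60) ⊕ 6c = 51 ⊕ 6c = 3d
byte 4: (4e ⊕ bd) ⊕ 6f = f3 ⊕ 6f = 9c
byte 5: (5d ⊕ 2e) ⊕ 79 = 73 ⊕ 79 = 0a
byte 6: (07 ⊕ d7) ⊕ 20 = d0 ⊕ 20 = f0
byte 7: (98 ⊕ 4a) ⊕ 63 = d2 ⊕ 63 = b1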